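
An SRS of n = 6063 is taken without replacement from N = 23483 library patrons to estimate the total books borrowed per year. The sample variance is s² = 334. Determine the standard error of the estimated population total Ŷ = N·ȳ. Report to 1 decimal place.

Var(Ŷ) = N²·Var(ȳ) = N²·(1 − n/N)·s²/n.
f = 6063/23483 = 0.25818677; Var(ȳ) = 0.74181323·334/6063 = 0.040865185.
Var(Ŷ) = 23483² · 0.040865185 = 2.2535159 × 10^7.
SE(Ŷ) = √(2.2535159 × 10^7) = 4747.1.

4747.1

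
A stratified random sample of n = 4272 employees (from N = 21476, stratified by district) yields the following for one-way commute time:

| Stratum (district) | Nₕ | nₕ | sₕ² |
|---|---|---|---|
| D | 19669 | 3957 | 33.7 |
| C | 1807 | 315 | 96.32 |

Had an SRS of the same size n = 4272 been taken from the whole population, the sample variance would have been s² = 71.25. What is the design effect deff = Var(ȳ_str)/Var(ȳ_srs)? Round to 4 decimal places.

Var(ȳ_str) = Σ Wₕ²(1−fₕ)sₕ²/nₕ with Wₕ = Nₕ/21476:
  D: (19669/21476)²·(1−3957/19669)·33.7/3957 = 0.005706513
  C: (1807/21476)²·(1−315/1807)·96.32/315 = 0.0017874179
  → Var(ȳ_str) = 0.0074939309.
Var(ȳ_srs) = (1 − 4272/21476)·71.25/4272 = 0.013360714.
deff = 0.0074939309 / 0.013360714 = 0.5609.

0.5609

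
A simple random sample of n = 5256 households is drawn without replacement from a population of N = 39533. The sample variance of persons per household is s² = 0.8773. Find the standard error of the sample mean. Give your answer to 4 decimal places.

Under SRS without replacement, Var(ȳ) = (1 − f)·s²/n with f = n/N = 5256/39533 = 0.13295222.
Var(ȳ) = (1 − 0.13295222)·0.8773/5256 = 0.86704778·1.66914 × 10^-4 = 1.4472242 × 10^-4.
SE(ȳ) = √(1.4472242 × 10^-4) = 0.0120.

0.0120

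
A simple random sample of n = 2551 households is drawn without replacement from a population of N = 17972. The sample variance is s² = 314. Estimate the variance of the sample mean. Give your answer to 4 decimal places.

0.1056

Under SRS without replacement, Var(ȳ) = (1 − f)·s²/n with f = n/N = 2551/17972 = 0.14194302.
Var(ȳ) = (1 − 0.14194302)·314/2551 = 0.85805698·0.12308898 = 0.10561736.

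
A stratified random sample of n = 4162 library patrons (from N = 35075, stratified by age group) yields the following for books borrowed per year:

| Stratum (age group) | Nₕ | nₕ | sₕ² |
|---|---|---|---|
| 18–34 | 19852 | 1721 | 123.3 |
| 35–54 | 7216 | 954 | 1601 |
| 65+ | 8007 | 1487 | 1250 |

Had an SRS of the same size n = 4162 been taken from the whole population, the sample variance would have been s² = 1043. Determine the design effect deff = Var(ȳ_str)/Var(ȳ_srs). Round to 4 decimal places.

Var(ȳ_str) = Σ Wₕ²(1−fₕ)sₕ²/nₕ with Wₕ = Nₕ/35075:
  18–34: (19852/35075)²·(1−1721/19852)·123.3/1721 = 0.020961042
  35–54: (7216/35075)²·(1−954/7216)·1601/954 = 0.061639227
  65+: (8007/35075)²·(1−1487/8007)·1250/1487 = 0.035671478
  → Var(ȳ_str) = 0.11827175.
Var(ȳ_srs) = (1 − 4162/35075)·1043/4162 = 0.22086439.
deff = 0.11827175 / 0.22086439 = 0.5355.

0.5355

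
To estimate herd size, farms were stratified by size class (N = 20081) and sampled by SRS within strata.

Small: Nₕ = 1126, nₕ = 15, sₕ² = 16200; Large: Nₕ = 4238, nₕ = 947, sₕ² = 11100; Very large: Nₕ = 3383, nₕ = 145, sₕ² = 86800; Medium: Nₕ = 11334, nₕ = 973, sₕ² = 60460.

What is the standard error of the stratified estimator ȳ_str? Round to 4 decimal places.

Var(ȳ_str) = Σₕ Wₕ²(1 − fₕ)sₕ²/nₕ with Wₕ = Nₕ/N, N = 20081.
Small: Wₕ = 0.05607290; term = 0.05607290²·(1 − 0.01332149)·16200/15 = 3.3504684.
Large: Wₕ = 0.21104527; term = 0.21104527²·(1 − 0.22345446)·11100/947 = 0.40540692.
Very large: Wₕ = 0.16846771; term = 0.16846771²·(1 − 0.04286137)·86800/145 = 16.261473.
Medium: Wₕ = 0.56441412; term = 0.56441412²·(1 − 0.08584789)·60460/973 = 18.095455.
Sum = 38.112803.
SE = √(38.112803) = 6.1736.

6.1736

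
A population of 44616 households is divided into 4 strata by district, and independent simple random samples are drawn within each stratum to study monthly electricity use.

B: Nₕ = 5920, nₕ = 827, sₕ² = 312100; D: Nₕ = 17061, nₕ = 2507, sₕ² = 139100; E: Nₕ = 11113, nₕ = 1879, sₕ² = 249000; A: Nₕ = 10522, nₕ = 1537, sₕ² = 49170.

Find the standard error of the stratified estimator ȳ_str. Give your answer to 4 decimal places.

4.5813

Var(ȳ_str) = Σₕ Wₕ²(1 − fₕ)sₕ²/nₕ with Wₕ = Nₕ/N, N = 44616.
B: Wₕ = 0.13268782; term = 0.13268782²·(1 − 0.13969595)·312100/827 = 5.7161337.
D: Wₕ = 0.38239645; term = 0.38239645²·(1 − 0.14694332)·139100/2507 = 6.921152.
E: Wₕ = 0.24908105; term = 0.24908105²·(1 − 0.16908126)·249000/1879 = 6.8314436.
A: Wₕ = 0.23583468; term = 0.23583468²·(1 − 0.14607489)·49170/1537 = 1.5193627.
Sum = 20.988092.
SE = √(20.988092) = 4.5813.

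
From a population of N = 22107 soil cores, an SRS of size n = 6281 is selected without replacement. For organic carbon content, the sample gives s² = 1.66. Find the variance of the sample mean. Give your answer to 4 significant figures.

1.892 × 10^-4

Under SRS without replacement, Var(ȳ) = (1 − f)·s²/n with f = n/N = 6281/22107 = 0.28411815.
Var(ȳ) = (1 − 0.28411815)·1.66/6281 = 0.71588185·2.6428913 × 10^-4 = 1.8919979 × 10^-4.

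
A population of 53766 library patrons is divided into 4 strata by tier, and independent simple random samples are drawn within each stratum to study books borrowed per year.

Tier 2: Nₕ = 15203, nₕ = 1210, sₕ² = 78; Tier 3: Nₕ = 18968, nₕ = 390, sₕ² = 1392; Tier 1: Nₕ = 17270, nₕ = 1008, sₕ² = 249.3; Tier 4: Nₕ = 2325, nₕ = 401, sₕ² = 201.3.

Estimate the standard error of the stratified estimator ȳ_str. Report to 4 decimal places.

Var(ȳ_str) = Σₕ Wₕ²(1 − fₕ)sₕ²/nₕ with Wₕ = Nₕ/N, N = 53766.
Tier 2: Wₕ = 0.28276234; term = 0.28276234²·(1 − 0.07958955)·78/1210 = 0.0047438823.
Tier 3: Wₕ = 0.35278801; term = 0.35278801²·(1 − 0.02056094)·1392/390 = 0.43509057.
Tier 1: Wₕ = 0.32120671; term = 0.32120671²·(1 − 0.05836711)·249.3/1008 = 0.024027721.
Tier 4: Wₕ = 0.04324294; term = 0.04324294²·(1 − 0.17247312)·201.3/401 = 7.7680493 × 10^-4.
Sum = 0.46463898.
SE = √(0.46463898) = 0.6816.

0.6816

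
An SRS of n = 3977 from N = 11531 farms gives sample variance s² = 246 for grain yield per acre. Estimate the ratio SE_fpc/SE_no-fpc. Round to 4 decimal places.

f = n/N = 3977/11531 = 0.34489637.
SE_no-fpc = √(s²/n) = 0.248708; SE_fpc = √((1−f)s²/n) = 0.20130046.
Ratio = √(1−f) = 0.80938473.

0.8094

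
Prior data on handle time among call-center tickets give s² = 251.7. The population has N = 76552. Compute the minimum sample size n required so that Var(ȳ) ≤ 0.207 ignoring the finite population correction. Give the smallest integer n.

Without fpc, n₀ = s²/D = 251.7/0.207 = 1215.9420.
Rounding up, n = 1216.

1216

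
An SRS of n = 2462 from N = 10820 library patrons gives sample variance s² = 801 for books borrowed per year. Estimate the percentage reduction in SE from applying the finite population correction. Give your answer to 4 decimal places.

f = n/N = 2462/10820 = 0.22754159.
SE_no-fpc = √(s²/n) = 0.57039043; SE_fpc = √((1−f)s²/n) = 0.50131395.
Ratio = √(1−f) = 0.87889613. Reduction = 100·(1 − 0.87889613) = 12.1104%.

12.1104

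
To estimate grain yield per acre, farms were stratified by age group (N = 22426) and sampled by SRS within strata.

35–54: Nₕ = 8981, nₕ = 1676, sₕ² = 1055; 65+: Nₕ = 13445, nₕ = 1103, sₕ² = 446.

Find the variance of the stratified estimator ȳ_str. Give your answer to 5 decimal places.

0.21553

Var(ȳ_str) = Σₕ Wₕ²(1 − fₕ)sₕ²/nₕ with Wₕ = Nₕ/N, N = 22426.
35–54: Wₕ = 0.40047267; term = 0.40047267²·(1 − 0.18661619)·1055/1676 = 0.082114476.
65+: Wₕ = 0.59952733; term = 0.59952733²·(1 − 0.08203793)·446/1103 = 0.1334142.
Sum = 0.21552868.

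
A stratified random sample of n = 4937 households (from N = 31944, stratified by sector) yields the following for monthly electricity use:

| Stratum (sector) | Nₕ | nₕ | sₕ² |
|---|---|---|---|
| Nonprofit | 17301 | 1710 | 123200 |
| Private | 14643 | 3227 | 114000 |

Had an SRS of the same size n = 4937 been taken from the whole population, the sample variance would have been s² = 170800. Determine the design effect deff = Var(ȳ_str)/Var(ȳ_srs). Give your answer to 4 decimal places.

Var(ȳ_str) = Σ Wₕ²(1−fₕ)sₕ²/nₕ with Wₕ = Nₕ/31944:
  Nonprofit: (17301/31944)²·(1−1710/17301)·123200/1710 = 19.045009
  Private: (14643/31944)²·(1−3227/14643)·114000/3227 = 5.7872376
  → Var(ȳ_str) = 24.832247.
Var(ȳ_srs) = (1 − 4937/31944)·170800/4937 = 29.249051.
deff = 24.832247 / 29.249051 = 0.8490.

0.8490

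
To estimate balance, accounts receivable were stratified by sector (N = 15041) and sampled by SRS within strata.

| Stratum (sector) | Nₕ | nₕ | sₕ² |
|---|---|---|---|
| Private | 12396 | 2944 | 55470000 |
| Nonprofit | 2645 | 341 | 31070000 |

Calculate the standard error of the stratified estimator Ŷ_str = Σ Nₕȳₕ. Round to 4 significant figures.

Var(Ŷ_str) = Σₕ Nₕ²(1 − fₕ)sₕ²/nₕ.
Private: 12396²·(1 − 2944/12396)·55470000/2944 = 2.2076267 × 10^12.
Nonprofit: 2645²·(1 − 341/2645)·31070000/341 = 5.5525826 × 10^11.
Sum = 2.762885 × 10^12.
SE = √(2.762885 × 10^12) = 1.662 × 10^6.

1.662 × 10^6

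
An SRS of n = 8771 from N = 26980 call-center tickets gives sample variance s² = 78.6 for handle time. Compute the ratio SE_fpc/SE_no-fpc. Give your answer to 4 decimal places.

f = n/N = 8771/26980 = 0.32509266.
SE_no-fpc = √(s²/n) = 0.094664407; SE_fpc = √((1−f)s²/n) = 0.077769408.
Ratio = √(1−f) = 0.82152744.

0.8215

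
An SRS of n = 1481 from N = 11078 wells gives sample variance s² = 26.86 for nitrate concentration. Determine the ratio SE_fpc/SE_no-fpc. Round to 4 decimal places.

f = n/N = 1481/11078 = 0.13368839.
SE_no-fpc = √(s²/n) = 0.13467143; SE_fpc = √((1−f)s²/n) = 0.1253466.
Ratio = √(1−f) = 0.93075862.

0.9308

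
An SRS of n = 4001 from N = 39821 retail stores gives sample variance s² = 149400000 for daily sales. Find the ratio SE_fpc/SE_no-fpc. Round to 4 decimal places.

0.9484

f = n/N = 4001/39821 = 0.10047462.
SE_no-fpc = √(s²/n) = 193.23733; SE_fpc = √((1−f)s²/n) = 183.27268.
Ratio = √(1−f) = 0.94843312.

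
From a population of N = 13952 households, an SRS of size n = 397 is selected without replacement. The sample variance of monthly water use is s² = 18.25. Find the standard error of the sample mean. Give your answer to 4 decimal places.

0.2113

Under SRS without replacement, Var(ȳ) = (1 − f)·s²/n with f = n/N = 397/13952 = 0.02845470.
Var(ȳ) = (1 − 0.02845470)·18.25/397 = 0.97154530·0.045969773 = 0.044661717.
SE(ȳ) = √(0.044661717) = 0.2113.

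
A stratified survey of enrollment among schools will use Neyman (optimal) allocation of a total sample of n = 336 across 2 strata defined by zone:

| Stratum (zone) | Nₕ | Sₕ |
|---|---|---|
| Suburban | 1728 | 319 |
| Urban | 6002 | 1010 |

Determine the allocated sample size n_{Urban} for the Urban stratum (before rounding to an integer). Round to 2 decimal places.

Neyman allocation: nₕ = n·NₕSₕ / Σⱼ NⱼSⱼ.
Σ NⱼSⱼ = 1728·319 + 6002·1010 = 6.613252 × 10^6.
n_{Urban} = 336·6002·1010 / (6.613252 × 10^6) = 307.99.

307.99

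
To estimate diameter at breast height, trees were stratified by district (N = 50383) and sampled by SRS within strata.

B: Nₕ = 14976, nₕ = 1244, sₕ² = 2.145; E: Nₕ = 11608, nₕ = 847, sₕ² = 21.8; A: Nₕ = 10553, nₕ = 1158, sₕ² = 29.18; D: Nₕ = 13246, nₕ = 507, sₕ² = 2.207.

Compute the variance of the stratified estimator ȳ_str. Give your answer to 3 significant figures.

0.00268

Var(ȳ_str) = Σₕ Wₕ²(1 − fₕ)sₕ²/nₕ with Wₕ = Nₕ/N, N = 50383.
B: Wₕ = 0.29724312; term = 0.29724312²·(1 − 0.08306624)·2.145/1244 = 1.3969102 × 10^-4.
E: Wₕ = 0.23039517; term = 0.23039517²·(1 − 0.07296692)·21.8/847 = 0.0012665288.
A: Wₕ = 0.20945557; term = 0.20945557²·(1 − 0.10973183)·29.18/1158 = 9.8419557 × 10^-4.
D: Wₕ = 0.26290614; term = 0.26290614²·(1 − 0.03827571)·2.207/507 = 2.8936528 × 10^-4.
Sum = 0.0026797807.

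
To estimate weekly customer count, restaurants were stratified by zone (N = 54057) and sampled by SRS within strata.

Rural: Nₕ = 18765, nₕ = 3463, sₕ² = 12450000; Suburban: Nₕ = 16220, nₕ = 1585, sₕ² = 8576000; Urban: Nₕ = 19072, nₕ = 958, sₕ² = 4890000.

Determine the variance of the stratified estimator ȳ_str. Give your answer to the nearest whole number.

1396

Var(ȳ_str) = Σₕ Wₕ²(1 − fₕ)sₕ²/nₕ with Wₕ = Nₕ/N, N = 54057.
Rural: Wₕ = 0.34713358; term = 0.34713358²·(1 − 0.18454570)·12450000/3463 = 353.27243.
Suburban: Wₕ = 0.30005365; term = 0.30005365²·(1 − 0.09771887)·8576000/1585 = 439.53676.
Urban: Wₕ = 0.35281277; term = 0.35281277²·(1 − 0.05023070)·4890000/958 = 603.4622.
Sum = 1396.2714.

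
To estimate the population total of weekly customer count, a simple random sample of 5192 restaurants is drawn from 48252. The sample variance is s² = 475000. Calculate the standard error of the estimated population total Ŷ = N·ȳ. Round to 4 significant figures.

436000

Var(Ŷ) = N²·Var(ȳ) = N²·(1 − n/N)·s²/n.
f = 5192/48252 = 0.10760176; Var(ȳ) = 0.89239824·475000/5192 = 81.642751.
Var(Ŷ) = 48252² · 81.642751 = 1.9008518 × 10^11.
SE(Ŷ) = √(1.9008518 × 10^11) = 436000.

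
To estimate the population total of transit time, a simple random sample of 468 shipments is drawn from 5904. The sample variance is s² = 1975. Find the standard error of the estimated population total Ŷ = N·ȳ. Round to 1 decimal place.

Var(Ŷ) = N²·Var(ȳ) = N²·(1 − n/N)·s²/n.
f = 468/5904 = 0.07926829; Var(ȳ) = 0.92073171·1975/468 = 3.8855665.
Var(Ŷ) = 5904² · 3.8855665 = 1.3544003 × 10^8.
SE(Ŷ) = √(1.3544003 × 10^8) = 11637.9.

11637.9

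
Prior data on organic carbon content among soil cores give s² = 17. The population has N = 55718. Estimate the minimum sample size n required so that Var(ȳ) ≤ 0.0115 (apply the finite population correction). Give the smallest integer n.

1441

Without fpc, n₀ = s²/D = 17/0.0115 = 1478.2609.
With fpc, (1 − n/N)·s²/n ≤ D requires n ≥ n₀/(1 + n₀/N) = 1478.2609/(1 + 1478.2609/55718) = 1440.0546.
Rounding up, n = 1441.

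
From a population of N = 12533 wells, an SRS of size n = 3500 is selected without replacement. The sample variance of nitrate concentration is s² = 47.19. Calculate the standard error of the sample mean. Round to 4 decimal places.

0.0986

Under SRS without replacement, Var(ȳ) = (1 − f)·s²/n with f = n/N = 3500/12533 = 0.27926275.
Var(ȳ) = (1 − 0.27926275)·47.19/3500 = 0.72073725·0.013482857 = 0.0097175974.
SE(ȳ) = √(0.0097175974) = 0.0986.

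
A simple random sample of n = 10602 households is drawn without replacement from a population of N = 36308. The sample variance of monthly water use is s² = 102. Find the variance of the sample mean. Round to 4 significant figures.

Under SRS without replacement, Var(ȳ) = (1 − f)·s²/n with f = n/N = 10602/36308 = 0.29200176.
Var(ȳ) = (1 − 0.29200176)·102/10602 = 0.70799824·0.0096208263 = 0.006811528.

0.006812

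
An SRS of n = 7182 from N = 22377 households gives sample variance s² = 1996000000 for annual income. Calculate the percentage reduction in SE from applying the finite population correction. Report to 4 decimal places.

17.5958

f = n/N = 7182/22377 = 0.32095455.
SE_no-fpc = √(s²/n) = 527.17835; SE_fpc = √((1−f)s²/n) = 434.41718.
Ratio = √(1−f) = 0.82404214. Reduction = 100·(1 − 0.82404214) = 17.5958%.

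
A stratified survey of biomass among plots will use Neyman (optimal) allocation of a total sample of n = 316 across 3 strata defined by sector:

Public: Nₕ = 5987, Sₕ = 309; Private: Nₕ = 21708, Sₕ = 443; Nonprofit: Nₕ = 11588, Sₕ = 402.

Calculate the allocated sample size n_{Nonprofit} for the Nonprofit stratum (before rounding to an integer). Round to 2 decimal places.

91.29

Neyman allocation: nₕ = n·NₕSₕ / Σⱼ NⱼSⱼ.
Σ NⱼSⱼ = 5987·309 + 21708·443 + 11588·402 = 1.6125003 × 10^7.
n_{Nonprofit} = 316·11588·402 / (1.6125003 × 10^7) = 91.29.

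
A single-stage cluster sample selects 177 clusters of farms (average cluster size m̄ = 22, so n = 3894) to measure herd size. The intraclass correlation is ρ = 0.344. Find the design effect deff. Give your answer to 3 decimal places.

8.224

deff = 1 + (22 − 1)·0.344 = 1 + 7.224 = 8.224.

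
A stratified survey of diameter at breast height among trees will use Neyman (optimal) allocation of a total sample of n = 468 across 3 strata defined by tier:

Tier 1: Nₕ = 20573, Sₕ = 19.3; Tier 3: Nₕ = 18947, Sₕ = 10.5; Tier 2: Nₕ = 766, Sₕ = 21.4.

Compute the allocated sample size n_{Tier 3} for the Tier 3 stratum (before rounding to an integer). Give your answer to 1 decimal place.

Neyman allocation: nₕ = n·NₕSₕ / Σⱼ NⱼSⱼ.
Σ NⱼSⱼ = 20573·19.3 + 18947·10.5 + 766·21.4 = 612394.8.
n_{Tier 3} = 468·18947·10.5 / 612394.8 = 152.0.

152.0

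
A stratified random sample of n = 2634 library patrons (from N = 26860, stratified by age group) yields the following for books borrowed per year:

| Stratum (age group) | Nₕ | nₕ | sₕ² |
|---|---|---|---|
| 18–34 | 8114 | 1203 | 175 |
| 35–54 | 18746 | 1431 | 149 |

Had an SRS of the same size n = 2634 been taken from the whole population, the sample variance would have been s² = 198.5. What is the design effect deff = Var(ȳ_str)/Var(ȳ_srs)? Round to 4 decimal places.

0.8555

Var(ȳ_str) = Σ Wₕ²(1−fₕ)sₕ²/nₕ with Wₕ = Nₕ/26860:
  18–34: (8114/26860)²·(1−1203/8114)·175/1203 = 0.011306711
  35–54: (18746/26860)²·(1−1431/18746)·149/1431 = 0.046845268
  → Var(ȳ_str) = 0.058151979.
Var(ȳ_srs) = (1 − 2634/26860)·198.5/2634 = 0.067970497.
deff = 0.058151979 / 0.067970497 = 0.8555.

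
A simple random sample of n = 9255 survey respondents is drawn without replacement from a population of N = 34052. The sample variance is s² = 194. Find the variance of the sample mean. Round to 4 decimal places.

0.0153

Under SRS without replacement, Var(ȳ) = (1 − f)·s²/n with f = n/N = 9255/34052 = 0.27179020.
Var(ȳ) = (1 − 0.27179020)·194/9255 = 0.72820980·0.020961642 = 0.015264473.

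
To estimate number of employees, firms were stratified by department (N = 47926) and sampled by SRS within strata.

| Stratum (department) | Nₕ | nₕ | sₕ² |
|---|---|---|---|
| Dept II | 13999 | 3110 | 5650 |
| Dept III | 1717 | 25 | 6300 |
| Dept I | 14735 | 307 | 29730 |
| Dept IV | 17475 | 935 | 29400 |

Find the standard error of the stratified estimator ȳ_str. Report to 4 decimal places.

3.6551

Var(ȳ_str) = Σₕ Wₕ²(1 − fₕ)sₕ²/nₕ with Wₕ = Nₕ/N, N = 47926.
Dept II: Wₕ = 0.29209615; term = 0.29209615²·(1 − 0.22215873)·5650/3110 = 0.12056762.
Dept III: Wₕ = 0.03582607; term = 0.03582607²·(1 − 0.01456028)·6300/25 = 0.31873432.
Dept I: Wₕ = 0.30745316; term = 0.30745316²·(1 − 0.02083475)·29730/307 = 8.9633518.
Dept IV: Wₕ = 0.36462463; term = 0.36462463²·(1 − 0.05350501)·29400/935 = 3.9568177.
Sum = 13.359471.
SE = √(13.359471) = 3.6551.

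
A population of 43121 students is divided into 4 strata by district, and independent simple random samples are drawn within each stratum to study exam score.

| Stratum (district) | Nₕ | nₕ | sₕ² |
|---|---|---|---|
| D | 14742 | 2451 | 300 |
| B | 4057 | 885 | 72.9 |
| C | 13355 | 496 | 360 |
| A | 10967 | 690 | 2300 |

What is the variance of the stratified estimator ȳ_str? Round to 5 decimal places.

Var(ȳ_str) = Σₕ Wₕ²(1 − fₕ)sₕ²/nₕ with Wₕ = Nₕ/N, N = 43121.
D: Wₕ = 0.34187519; term = 0.34187519²·(1 − 0.16625967)·300/2451 = 0.011927349.
B: Wₕ = 0.09408409; term = 0.09408409²·(1 − 0.21814148)·72.9/885 = 5.700918 × 10^-4.
C: Wₕ = 0.30970989; term = 0.30970989²·(1 − 0.03713965)·360/496 = 0.067033866.
A: Wₕ = 0.25433084; term = 0.25433084²·(1 − 0.06291602)·2300/690 = 0.20204835.
Sum = 0.28157966.

0.28158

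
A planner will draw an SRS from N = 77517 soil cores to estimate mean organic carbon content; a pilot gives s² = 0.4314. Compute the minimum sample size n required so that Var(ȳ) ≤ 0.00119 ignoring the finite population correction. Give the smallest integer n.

363

Without fpc, n₀ = s²/D = 0.4314/0.00119 = 362.5210.
Rounding up, n = 363.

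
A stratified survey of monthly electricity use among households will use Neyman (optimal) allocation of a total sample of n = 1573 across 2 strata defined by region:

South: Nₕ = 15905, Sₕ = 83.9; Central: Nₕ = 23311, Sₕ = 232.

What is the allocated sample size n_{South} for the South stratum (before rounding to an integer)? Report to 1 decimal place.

311.3

Neyman allocation: nₕ = n·NₕSₕ / Σⱼ NⱼSⱼ.
Σ NⱼSⱼ = 15905·83.9 + 23311·232 = 6.7425815 × 10^6.
n_{South} = 1573·15905·83.9 / (6.7425815 × 10^6) = 311.3.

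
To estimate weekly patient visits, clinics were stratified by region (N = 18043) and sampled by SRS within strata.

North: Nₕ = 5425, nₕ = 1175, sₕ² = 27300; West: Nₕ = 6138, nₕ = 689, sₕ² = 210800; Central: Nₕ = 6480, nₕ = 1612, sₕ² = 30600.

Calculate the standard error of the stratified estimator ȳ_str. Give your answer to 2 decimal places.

Var(ȳ_str) = Σₕ Wₕ²(1 − fₕ)sₕ²/nₕ with Wₕ = Nₕ/N, N = 18043.
North: Wₕ = 0.30067062; term = 0.30067062²·(1 − 0.21658986)·27300/1175 = 1.6454927.
West: Wₕ = 0.34018733; term = 0.34018733²·(1 − 0.11225155)·210800/689 = 31.432403.
Central: Wₕ = 0.35914205; term = 0.35914205²·(1 − 0.24876543)·30600/1612 = 1.8393504.
Sum = 34.917246.
SE = √(34.917246) = 5.91.

5.91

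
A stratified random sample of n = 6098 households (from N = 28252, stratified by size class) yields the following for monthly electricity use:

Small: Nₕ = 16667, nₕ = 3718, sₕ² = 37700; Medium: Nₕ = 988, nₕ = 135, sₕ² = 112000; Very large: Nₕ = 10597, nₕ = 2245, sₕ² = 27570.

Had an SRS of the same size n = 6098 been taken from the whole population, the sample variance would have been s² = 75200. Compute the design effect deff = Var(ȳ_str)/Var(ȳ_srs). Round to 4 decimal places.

0.5149

Var(ȳ_str) = Σ Wₕ²(1−fₕ)sₕ²/nₕ with Wₕ = Nₕ/28252:
  Small: (16667/28252)²·(1−3718/16667)·37700/3718 = 2.7417461
  Medium: (988/28252)²·(1−135/988)·112000/135 = 0.87597525
  Very large: (10597/28252)²·(1−2245/10597)·27570/2245 = 1.3617439
  → Var(ȳ_str) = 4.9794653.
Var(ȳ_srs) = (1 − 6098/28252)·75200/6098 = 9.6701536.
deff = 4.9794653 / 9.6701536 = 0.5149.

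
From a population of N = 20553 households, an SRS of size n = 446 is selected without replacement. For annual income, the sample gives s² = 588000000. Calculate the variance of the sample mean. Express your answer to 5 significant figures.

Under SRS without replacement, Var(ȳ) = (1 − f)·s²/n with f = n/N = 446/20553 = 0.02170000.
Var(ȳ) = (1 − 0.02170000)·588000000/446 = 0.97830000·1.3183857 × 10^6 = 1.2897767 × 10^6.

1.2898 × 10^6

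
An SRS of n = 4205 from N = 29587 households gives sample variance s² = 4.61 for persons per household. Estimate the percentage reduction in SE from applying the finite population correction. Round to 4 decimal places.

f = n/N = 4205/29587 = 0.14212323.
SE_no-fpc = √(s²/n) = 0.033110631; SE_fpc = √((1−f)s²/n) = 0.030667609.
Ratio = √(1−f) = 0.92621637. Reduction = 100·(1 − 0.92621637) = 7.3784%.

7.3784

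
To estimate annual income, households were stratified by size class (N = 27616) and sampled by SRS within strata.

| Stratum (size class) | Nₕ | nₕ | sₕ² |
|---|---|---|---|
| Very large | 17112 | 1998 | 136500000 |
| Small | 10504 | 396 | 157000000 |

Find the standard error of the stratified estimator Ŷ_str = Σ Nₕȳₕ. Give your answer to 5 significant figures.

7.7307 × 10^6

Var(Ŷ_str) = Σₕ Nₕ²(1 − fₕ)sₕ²/nₕ.
Very large: 17112²·(1 − 1998/17112)·136500000/1998 = 1.7669219 × 10^13.
Small: 10504²·(1 − 396/10504)·157000000/396 = 4.2094409 × 10^13.
Sum = 5.9763628 × 10^13.
SE = √(5.9763628 × 10^13) = 7.7307 × 10^6.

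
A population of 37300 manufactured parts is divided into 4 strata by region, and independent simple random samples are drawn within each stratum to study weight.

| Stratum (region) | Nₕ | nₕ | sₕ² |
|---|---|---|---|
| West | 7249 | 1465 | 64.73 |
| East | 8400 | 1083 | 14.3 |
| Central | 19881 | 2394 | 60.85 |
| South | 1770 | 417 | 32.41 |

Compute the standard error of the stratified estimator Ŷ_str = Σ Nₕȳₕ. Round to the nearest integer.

3419

Var(Ŷ_str) = Σₕ Nₕ²(1 − fₕ)sₕ²/nₕ.
West: 7249²·(1 − 1465/7249)·64.73/1465 = 1.8525689 × 10^6.
East: 8400²·(1 − 1083/8400)·14.3/1083 = 811558.67.
Central: 19881²·(1 − 2394/19881)·60.85/2394 = 8.8366972 × 10^6.
South: 1770²·(1 − 417/1770)·32.41/417 = 186129.
Sum = 1.1686954 × 10^7.
SE = √(1.1686954 × 10^7) = 3419.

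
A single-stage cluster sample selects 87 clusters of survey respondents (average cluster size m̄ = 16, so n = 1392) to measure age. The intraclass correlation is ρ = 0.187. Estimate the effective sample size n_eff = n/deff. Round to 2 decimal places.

365.83

deff = 1 + (16 − 1)·0.187 = 1 + 2.805 = 3.805.
n_eff = 1392 / 3.805 = 365.83.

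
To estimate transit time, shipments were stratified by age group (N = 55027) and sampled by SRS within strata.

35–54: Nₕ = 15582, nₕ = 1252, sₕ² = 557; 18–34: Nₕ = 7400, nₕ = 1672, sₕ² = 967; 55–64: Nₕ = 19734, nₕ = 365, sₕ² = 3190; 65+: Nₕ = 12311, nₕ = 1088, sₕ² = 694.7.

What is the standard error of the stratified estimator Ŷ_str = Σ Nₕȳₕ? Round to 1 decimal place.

Var(Ŷ_str) = Σₕ Nₕ²(1 − fₕ)sₕ²/nₕ.
35–54: 15582²·(1 − 1252/15582)·557/1252 = 9.9339108 × 10^7.
18–34: 7400²·(1 − 1672/7400)·967/1672 = 2.4514607 × 10^7.
55–64: 19734²·(1 − 365/19734)·3190/365 = 3.3405667 × 10^9.
65+: 12311²·(1 − 1088/12311)·694.7/1088 = 8.822074 × 10^7.
Sum = 3.5526412 × 10^9.
SE = √(3.5526412 × 10^9) = 59604.0.

59604.0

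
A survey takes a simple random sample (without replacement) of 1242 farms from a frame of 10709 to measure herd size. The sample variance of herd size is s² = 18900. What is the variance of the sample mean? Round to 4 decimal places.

Under SRS without replacement, Var(ȳ) = (1 − f)·s²/n with f = n/N = 1242/10709 = 0.11597722.
Var(ȳ) = (1 − 0.11597722)·18900/1242 = 0.88402278·15.217391 = 13.452521.

13.4525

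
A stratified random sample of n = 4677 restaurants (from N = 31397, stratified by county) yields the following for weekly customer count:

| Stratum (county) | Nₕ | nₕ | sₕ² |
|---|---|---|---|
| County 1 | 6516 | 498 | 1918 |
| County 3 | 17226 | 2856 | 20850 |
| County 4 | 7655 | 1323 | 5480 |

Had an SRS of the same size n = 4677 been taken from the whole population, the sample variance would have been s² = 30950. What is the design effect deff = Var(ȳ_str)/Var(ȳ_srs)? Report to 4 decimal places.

0.3889

Var(ȳ_str) = Σ Wₕ²(1−fₕ)sₕ²/nₕ with Wₕ = Nₕ/31397:
  County 1: (6516/31397)²·(1−498/6516)·1918/498 = 0.15320615
  County 3: (17226/31397)²·(1−2856/17226)·20850/2856 = 1.8332123
  County 4: (7655/31397)²·(1−1323/7655)·5480/1323 = 0.20367162
  → Var(ȳ_str) = 2.1900901.
Var(ȳ_srs) = (1 − 4677/31397)·30950/4677 = 5.6317269.
deff = 2.1900901 / 5.6317269 = 0.3889.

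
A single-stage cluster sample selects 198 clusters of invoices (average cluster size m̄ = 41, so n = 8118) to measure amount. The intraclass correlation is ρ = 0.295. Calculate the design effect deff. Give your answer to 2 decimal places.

12.80

deff = 1 + (41 − 1)·0.295 = 1 + 11.8 = 12.8.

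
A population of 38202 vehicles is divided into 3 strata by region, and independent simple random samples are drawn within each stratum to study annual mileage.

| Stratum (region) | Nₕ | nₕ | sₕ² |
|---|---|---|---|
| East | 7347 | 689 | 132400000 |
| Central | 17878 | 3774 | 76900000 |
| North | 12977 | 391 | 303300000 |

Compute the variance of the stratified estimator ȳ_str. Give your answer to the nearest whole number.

Var(ȳ_str) = Σₕ Wₕ²(1 − fₕ)sₕ²/nₕ with Wₕ = Nₕ/N, N = 38202.
East: Wₕ = 0.19231977; term = 0.19231977²·(1 − 0.09377977)·132400000/689 = 6440.9569.
Central: Wₕ = 0.46798597; term = 0.46798597²·(1 − 0.21109744)·76900000/3774 = 3520.574.
North: Wₕ = 0.33969426; term = 0.33969426²·(1 − 0.03013023)·303300000/391 = 86813.144.
Sum = 96774.675.

96775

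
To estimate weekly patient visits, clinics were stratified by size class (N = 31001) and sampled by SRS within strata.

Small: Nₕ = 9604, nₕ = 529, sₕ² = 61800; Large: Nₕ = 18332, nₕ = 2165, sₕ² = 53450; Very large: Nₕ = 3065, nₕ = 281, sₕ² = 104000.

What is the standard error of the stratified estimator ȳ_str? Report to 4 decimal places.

4.6362

Var(ȳ_str) = Σₕ Wₕ²(1 − fₕ)sₕ²/nₕ with Wₕ = Nₕ/N, N = 31001.
Small: Wₕ = 0.30979646; term = 0.30979646²·(1 − 0.05508122)·61800/529 = 10.594493.
Large: Wₕ = 0.59133576; term = 0.59133576²·(1 − 0.11809950)·53450/2165 = 7.6133832.
Very large: Wₕ = 0.09886778; term = 0.09886778²·(1 − 0.09168026)·104000/281 = 3.2860587.
Sum = 21.493935.
SE = √(21.493935) = 4.6362.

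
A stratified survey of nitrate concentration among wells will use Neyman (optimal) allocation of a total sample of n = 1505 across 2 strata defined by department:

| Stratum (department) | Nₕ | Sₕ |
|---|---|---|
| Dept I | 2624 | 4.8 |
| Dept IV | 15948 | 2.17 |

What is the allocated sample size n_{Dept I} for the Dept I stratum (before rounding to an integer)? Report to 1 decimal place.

401.6

Neyman allocation: nₕ = n·NₕSₕ / Σⱼ NⱼSⱼ.
Σ NⱼSⱼ = 2624·4.8 + 15948·2.17 = 47202.36.
n_{Dept I} = 1505·2624·4.8 / 47202.36 = 401.6.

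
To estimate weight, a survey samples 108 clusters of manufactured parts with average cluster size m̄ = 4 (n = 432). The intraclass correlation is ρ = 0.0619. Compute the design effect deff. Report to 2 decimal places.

deff = 1 + (4 − 1)·0.0619 = 1 + 0.1857 = 1.1857.

1.19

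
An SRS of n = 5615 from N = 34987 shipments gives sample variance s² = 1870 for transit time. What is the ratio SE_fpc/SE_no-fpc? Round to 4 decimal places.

f = n/N = 5615/34987 = 0.16048818.
SE_no-fpc = √(s²/n) = 0.57709315; SE_fpc = √((1−f)s²/n) = 0.5287609.
Ratio = √(1−f) = 0.91624878.

0.9162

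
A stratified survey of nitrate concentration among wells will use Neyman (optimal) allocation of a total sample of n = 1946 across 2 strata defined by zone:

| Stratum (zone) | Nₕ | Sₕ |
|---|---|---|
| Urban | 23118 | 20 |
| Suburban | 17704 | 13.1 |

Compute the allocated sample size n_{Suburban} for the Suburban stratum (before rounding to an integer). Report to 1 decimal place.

650.1

Neyman allocation: nₕ = n·NₕSₕ / Σⱼ NⱼSⱼ.
Σ NⱼSⱼ = 23118·20 + 17704·13.1 = 694282.4.
n_{Suburban} = 1946·17704·13.1 / 694282.4 = 650.1.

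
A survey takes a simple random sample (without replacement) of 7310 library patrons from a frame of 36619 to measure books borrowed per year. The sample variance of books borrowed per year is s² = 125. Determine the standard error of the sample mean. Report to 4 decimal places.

0.1170

Under SRS without replacement, Var(ȳ) = (1 − f)·s²/n with f = n/N = 7310/36619 = 0.19962315.
Var(ȳ) = (1 − 0.19962315)·125/7310 = 0.80037685·0.017099863 = 0.013686335.
SE(ȳ) = √(0.013686335) = 0.1170.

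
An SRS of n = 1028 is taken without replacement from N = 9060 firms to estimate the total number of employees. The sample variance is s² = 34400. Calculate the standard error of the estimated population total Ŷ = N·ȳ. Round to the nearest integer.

49347

Var(Ŷ) = N²·Var(ȳ) = N²·(1 − n/N)·s²/n.
f = 1028/9060 = 0.11346578; Var(ȳ) = 0.88653422·34400/1028 = 29.666126.
Var(Ŷ) = 9060² · 29.666126 = 2.4351024 × 10^9.
SE(Ŷ) = √(2.4351024 × 10^9) = 49347.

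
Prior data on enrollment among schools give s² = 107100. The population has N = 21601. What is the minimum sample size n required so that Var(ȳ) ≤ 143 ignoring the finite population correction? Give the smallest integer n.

749

Without fpc, n₀ = s²/D = 107100/143 = 748.9510.
Rounding up, n = 749.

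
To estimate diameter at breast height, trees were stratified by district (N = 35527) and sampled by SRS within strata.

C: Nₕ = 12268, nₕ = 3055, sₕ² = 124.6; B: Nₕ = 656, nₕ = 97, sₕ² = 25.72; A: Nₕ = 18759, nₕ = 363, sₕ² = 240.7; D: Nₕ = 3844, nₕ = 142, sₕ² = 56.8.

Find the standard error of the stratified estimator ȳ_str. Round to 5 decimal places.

Var(ȳ_str) = Σₕ Wₕ²(1 − fₕ)sₕ²/nₕ with Wₕ = Nₕ/N, N = 35527.
C: Wₕ = 0.34531483; term = 0.34531483²·(1 − 0.24902185)·124.6/3055 = 0.0036522845.
B: Wₕ = 0.01846483; term = 0.01846483²·(1 − 0.14786585)·25.72/97 = 7.7036724 × 10^-5.
A: Wₕ = 0.52802094; term = 0.52802094²·(1 − 0.01935071)·240.7/363 = 0.18129485.
D: Wₕ = 0.10819940; term = 0.10819940²·(1 − 0.03694069)·56.8/142 = 0.0045098564.
Sum = 0.18953403.
SE = √(0.18953403) = 0.43536.

0.43536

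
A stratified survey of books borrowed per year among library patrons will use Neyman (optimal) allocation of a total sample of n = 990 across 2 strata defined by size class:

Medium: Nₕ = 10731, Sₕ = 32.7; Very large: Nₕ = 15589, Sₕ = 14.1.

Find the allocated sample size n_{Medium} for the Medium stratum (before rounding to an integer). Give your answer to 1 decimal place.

Neyman allocation: nₕ = n·NₕSₕ / Σⱼ NⱼSⱼ.
Σ NⱼSⱼ = 10731·32.7 + 15589·14.1 = 570708.6.
n_{Medium} = 990·10731·32.7 / 570708.6 = 608.7.

608.7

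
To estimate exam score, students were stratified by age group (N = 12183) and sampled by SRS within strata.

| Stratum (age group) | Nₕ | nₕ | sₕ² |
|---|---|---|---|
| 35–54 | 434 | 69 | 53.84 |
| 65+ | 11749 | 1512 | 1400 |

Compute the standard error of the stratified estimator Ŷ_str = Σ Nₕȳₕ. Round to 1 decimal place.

Var(Ŷ_str) = Σₕ Nₕ²(1 − fₕ)sₕ²/nₕ.
35–54: 434²·(1 − 69/434)·53.84/69 = 123605.72.
65+: 11749²·(1 − 1512/11749)·1400/1512 = 1.1136529 × 10^8.
Sum = 1.114889 × 10^8.
SE = √(1.114889 × 10^8) = 10558.8.

10558.8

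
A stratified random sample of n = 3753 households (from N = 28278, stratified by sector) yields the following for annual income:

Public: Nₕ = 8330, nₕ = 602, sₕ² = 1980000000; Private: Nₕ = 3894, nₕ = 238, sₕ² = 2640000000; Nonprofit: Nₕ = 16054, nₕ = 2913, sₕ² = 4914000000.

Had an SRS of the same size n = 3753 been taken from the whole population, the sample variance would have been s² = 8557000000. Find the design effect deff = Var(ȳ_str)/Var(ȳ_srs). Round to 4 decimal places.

0.4588

Var(ȳ_str) = Σ Wₕ²(1−fₕ)sₕ²/nₕ with Wₕ = Nₕ/28278:
  Public: (8330/28278)²·(1−602/8330)·1980000000/602 = 264778.94
  Private: (3894/28278)²·(1−238/3894)·2640000000/238 = 197483.91
  Nonprofit: (16054/28278)²·(1−2913/16054)·4914000000/2913 = 445050.16
  → Var(ȳ_str) = 907313.01.
Var(ȳ_srs) = (1 − 3753/28278)·8557000000/3753 = 1.9774399 × 10^6.
deff = 907313.01 / (1.9774399 × 10^6) = 0.4588.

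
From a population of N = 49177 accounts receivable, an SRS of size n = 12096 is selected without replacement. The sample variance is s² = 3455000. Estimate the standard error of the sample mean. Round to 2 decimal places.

Under SRS without replacement, Var(ȳ) = (1 − f)·s²/n with f = n/N = 12096/49177 = 0.24596864.
Var(ȳ) = (1 − 0.24596864)·3455000/12096 = 0.75403136·285.63161 = 215.37519.
SE(ȳ) = √(215.37519) = 14.68.

14.68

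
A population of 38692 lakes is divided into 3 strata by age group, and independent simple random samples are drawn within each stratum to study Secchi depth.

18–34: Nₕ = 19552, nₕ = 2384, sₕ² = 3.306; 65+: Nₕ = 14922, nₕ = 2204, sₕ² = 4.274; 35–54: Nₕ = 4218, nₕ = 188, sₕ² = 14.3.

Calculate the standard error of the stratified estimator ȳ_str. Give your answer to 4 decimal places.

Var(ȳ_str) = Σₕ Wₕ²(1 − fₕ)sₕ²/nₕ with Wₕ = Nₕ/N, N = 38692.
18–34: Wₕ = 0.50532410; term = 0.50532410²·(1 − 0.12193126)·3.306/2384 = 3.1093179 × 10^-4.
65+: Wₕ = 0.38566112; term = 0.38566112²·(1 − 0.14770138)·4.274/2204 = 2.4582521 × 10^-4.
35–54: Wₕ = 0.10901478; term = 0.10901478²·(1 − 0.04457089)·14.3/188 = 8.6366924 × 10^-4.
Sum = 0.0014204262.
SE = √(0.0014204262) = 0.0377.

0.0377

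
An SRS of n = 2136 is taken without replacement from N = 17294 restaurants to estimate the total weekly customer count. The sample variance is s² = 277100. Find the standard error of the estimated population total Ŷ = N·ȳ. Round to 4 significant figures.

184400

Var(Ŷ) = N²·Var(ȳ) = N²·(1 − n/N)·s²/n.
f = 2136/17294 = 0.12351104; Var(ȳ) = 0.87648896·277100/2136 = 113.70557.
Var(Ŷ) = 17294² · 113.70557 = 3.4007339 × 10^10.
SE(Ŷ) = √(3.4007339 × 10^10) = 184400.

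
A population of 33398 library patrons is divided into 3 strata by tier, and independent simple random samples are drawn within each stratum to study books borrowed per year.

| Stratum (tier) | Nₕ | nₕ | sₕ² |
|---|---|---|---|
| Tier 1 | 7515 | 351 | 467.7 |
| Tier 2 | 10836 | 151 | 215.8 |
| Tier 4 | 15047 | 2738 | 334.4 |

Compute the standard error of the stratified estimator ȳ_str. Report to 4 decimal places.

Var(ȳ_str) = Σₕ Wₕ²(1 − fₕ)sₕ²/nₕ with Wₕ = Nₕ/N, N = 33398.
Tier 1: Wₕ = 0.22501347; term = 0.22501347²·(1 − 0.04670659)·467.7/351 = 0.064313759.
Tier 2: Wₕ = 0.32445057; term = 0.32445057²·(1 − 0.01393503)·215.8/151 = 0.14834643.
Tier 4: Wₕ = 0.45053596; term = 0.45053596²·(1 − 0.18196318)·334.4/2738 = 0.020279843.
Sum = 0.23294003.
SE = √(0.23294003) = 0.4826.

0.4826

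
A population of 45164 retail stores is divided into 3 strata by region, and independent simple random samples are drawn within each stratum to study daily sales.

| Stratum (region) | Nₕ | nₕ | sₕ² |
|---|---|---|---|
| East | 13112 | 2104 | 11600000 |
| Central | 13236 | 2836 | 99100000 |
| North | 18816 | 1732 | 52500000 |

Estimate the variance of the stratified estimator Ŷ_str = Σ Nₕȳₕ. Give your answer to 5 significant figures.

1.5350 × 10^13

Var(Ŷ_str) = Σₕ Nₕ²(1 − fₕ)sₕ²/nₕ.
East: 13112²·(1 − 2104/13112)·11600000/2104 = 7.9577376 × 10^11.
Central: 13236²·(1 − 2836/13236)·99100000/2836 = 4.8101379 × 10^12.
North: 18816²·(1 − 1732/18816)·52500000/1732 = 9.7437982 × 10^12.
Sum = 1.534971 × 10^13.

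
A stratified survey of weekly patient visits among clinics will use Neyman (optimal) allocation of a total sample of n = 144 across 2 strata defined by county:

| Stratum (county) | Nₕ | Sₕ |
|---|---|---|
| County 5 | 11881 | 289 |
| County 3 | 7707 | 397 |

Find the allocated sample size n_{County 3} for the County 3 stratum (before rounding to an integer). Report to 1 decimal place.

67.9

Neyman allocation: nₕ = n·NₕSₕ / Σⱼ NⱼSⱼ.
Σ NⱼSⱼ = 11881·289 + 7707·397 = 6.493288 × 10^6.
n_{County 3} = 144·7707·397 / (6.493288 × 10^6) = 67.9.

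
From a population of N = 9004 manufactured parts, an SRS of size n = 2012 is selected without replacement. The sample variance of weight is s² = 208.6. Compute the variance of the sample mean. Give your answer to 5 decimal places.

Under SRS without replacement, Var(ȳ) = (1 − f)·s²/n with f = n/N = 2012/9004 = 0.22345624.
Var(ȳ) = (1 − 0.22345624)·208.6/2012 = 0.77654376·0.10367793 = 0.080510451.

0.08051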